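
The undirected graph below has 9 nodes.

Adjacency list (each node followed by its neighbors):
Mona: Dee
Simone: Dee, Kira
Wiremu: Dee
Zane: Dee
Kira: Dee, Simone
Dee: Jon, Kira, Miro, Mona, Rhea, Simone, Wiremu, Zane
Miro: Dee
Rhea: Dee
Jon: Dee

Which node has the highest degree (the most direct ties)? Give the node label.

Dee

Degrees — Dee:8, Jon:1, Kira:2, Miro:1, Mona:1, Rhea:1, Simone:2, Wiremu:1, Zane:1.
The maximum is 8, attained only by Dee.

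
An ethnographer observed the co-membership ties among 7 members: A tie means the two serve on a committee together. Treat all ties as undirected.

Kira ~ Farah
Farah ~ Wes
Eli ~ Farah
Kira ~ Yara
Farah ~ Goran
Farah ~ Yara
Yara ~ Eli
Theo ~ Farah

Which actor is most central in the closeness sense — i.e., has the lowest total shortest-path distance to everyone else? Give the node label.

Farah

Farness (sum of distances to all others) for each node — Eli:10, Farah:6, Goran:11, Kira:10, Theo:11, Wes:11, Yara:9.
The smallest farness is 6, for Farah, so Farah has the highest closeness.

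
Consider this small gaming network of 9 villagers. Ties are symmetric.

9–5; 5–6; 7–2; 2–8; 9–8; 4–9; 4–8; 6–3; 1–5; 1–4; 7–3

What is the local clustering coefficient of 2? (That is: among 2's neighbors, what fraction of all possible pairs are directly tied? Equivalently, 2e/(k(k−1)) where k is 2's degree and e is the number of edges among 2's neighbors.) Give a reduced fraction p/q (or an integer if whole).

0

2's neighbors: 7 and 8 (k = 2).
Possible neighbor pairs: C(2,2) = 1. Edges among them: none → e = 0.
Clustering(2) = 0/1.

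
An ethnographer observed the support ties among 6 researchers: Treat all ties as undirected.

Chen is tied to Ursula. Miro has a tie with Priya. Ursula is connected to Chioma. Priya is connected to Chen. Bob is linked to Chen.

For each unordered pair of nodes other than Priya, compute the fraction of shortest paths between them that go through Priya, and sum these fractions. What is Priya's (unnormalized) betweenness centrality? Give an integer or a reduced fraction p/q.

4

Pairs whose geodesics pass through Priya — Chioma–Miro: 1; Chen–Miro: 1; Bob–Miro: 1; Ursula–Miro: 1.
All other pairs contribute 0.
Summing the contributions gives betweenness(Priya) = 4.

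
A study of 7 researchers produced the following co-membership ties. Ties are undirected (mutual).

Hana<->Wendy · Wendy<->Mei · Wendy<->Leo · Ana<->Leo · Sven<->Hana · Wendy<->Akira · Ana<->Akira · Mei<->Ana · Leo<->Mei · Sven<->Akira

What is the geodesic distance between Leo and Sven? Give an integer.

One shortest route is Leo – Ana – Akira – Sven, which uses 3 edges, and at distance 2 from Leo we only reach {Akira, Hana}, which does not include Sven. So d(Leo,Sven) = 3.

3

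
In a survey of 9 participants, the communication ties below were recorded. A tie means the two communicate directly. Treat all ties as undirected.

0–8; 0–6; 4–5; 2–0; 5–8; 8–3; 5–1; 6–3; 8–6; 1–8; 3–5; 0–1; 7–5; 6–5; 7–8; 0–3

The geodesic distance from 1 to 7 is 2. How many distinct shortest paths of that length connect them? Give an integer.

2

The shortest distance is 2. The length-2 paths are: 1–5–7; 1–8–7.
That gives 2 distinct shortest paths.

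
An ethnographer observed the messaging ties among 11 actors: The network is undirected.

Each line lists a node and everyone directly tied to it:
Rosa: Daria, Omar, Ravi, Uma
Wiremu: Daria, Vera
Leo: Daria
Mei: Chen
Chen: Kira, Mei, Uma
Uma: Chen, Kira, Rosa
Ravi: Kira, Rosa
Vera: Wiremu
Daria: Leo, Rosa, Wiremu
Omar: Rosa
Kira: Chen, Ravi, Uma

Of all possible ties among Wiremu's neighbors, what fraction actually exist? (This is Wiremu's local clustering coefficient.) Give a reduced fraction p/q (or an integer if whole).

Wiremu's neighbors: Daria and Vera (k = 2).
Possible neighbor pairs: C(2,2) = 1. Edges among them: none → e = 0.
Clustering(Wiremu) = 0/1.

0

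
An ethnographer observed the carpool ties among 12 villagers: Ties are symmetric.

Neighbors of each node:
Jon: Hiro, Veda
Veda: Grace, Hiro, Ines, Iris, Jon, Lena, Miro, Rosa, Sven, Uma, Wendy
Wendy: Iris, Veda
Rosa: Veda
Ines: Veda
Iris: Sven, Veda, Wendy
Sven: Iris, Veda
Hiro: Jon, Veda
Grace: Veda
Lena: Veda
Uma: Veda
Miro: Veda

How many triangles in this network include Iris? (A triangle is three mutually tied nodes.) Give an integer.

Iris's neighbors: Sven, Veda, and Wendy.
Neighbor pairs that are themselves tied: Iris–Sven–Veda; Iris–Veda–Wendy. Each forms one triangle with Iris, for 2 in total.

2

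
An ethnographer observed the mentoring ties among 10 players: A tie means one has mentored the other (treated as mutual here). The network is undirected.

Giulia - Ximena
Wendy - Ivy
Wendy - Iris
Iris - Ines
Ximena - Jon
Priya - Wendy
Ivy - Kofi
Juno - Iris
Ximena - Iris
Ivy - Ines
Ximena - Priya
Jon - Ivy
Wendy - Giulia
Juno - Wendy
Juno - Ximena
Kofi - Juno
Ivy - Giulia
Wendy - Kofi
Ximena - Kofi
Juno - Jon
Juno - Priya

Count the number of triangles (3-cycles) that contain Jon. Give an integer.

1

Jon's neighbors: Ivy, Juno, and Ximena.
Neighbor pairs that are themselves tied: Jon–Juno–Ximena. Each forms one triangle with Jon, for 1 in total.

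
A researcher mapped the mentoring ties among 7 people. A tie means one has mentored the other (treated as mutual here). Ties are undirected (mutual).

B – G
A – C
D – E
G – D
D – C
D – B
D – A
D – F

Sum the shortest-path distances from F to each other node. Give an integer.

11

Distances from F: A:2, B:2, C:2, D:1, E:2, G:2.
Sum = 2 + 2 + 2 + 1 + 2 + 2 = 11.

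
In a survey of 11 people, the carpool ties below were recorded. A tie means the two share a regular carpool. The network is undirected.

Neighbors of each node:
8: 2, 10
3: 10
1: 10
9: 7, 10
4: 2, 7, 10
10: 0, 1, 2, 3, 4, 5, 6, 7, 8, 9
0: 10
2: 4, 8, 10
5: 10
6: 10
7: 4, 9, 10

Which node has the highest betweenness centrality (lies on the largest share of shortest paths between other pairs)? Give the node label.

Unnormalized betweenness of each node: 0:0, 1:0, 2:1/2, 3:0, 4:1/2, 5:0, 6:0, 7:1/2, 8:0, 9:0, 10:79/2.
10 has the largest value, 79/2, making it the main broker — the node through which the most shortest paths run.

10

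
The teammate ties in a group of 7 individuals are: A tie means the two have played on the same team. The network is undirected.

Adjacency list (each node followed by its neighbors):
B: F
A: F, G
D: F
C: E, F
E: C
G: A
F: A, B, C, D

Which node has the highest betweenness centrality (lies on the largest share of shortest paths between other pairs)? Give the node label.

Unnormalized betweenness of each node: A:5, B:0, C:5, D:0, E:0, F:13, G:0.
F has the largest value, 13, making it the main broker — the node through which the most shortest paths run.

F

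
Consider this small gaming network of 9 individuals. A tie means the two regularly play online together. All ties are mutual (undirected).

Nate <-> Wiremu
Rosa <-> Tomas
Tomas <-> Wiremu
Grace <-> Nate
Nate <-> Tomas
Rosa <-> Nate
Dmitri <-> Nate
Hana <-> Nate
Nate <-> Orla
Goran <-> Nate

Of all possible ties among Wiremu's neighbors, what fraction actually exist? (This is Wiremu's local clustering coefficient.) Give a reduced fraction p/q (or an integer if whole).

Wiremu's neighbors: Nate and Tomas (k = 2).
Possible neighbor pairs: C(2,2) = 1. Edges among them: Nate–Tomas → e = 1.
Clustering(Wiremu) = 1/1.

1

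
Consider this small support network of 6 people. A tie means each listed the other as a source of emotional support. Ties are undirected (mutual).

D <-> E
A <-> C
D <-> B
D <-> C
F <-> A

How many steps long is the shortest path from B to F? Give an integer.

4

One shortest route is B – D – C – A – F, which uses 4 edges, and at distance 3 from B we only reach {A}, which does not include F. So d(B,F) = 4.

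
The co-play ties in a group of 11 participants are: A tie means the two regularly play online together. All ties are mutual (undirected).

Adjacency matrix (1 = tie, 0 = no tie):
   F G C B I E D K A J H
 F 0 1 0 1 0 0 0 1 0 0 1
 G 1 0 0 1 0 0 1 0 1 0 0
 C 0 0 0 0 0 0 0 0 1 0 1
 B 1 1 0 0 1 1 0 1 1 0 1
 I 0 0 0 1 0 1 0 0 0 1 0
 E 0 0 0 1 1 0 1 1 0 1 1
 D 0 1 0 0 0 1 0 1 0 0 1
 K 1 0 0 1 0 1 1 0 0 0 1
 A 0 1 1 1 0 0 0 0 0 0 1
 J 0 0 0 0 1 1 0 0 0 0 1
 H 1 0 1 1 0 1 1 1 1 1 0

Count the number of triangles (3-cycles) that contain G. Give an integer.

2

G's neighbors: A, B, D, and F.
Neighbor pairs that are themselves tied: G–A–B; G–B–F. Each forms one triangle with G, for 2 in total.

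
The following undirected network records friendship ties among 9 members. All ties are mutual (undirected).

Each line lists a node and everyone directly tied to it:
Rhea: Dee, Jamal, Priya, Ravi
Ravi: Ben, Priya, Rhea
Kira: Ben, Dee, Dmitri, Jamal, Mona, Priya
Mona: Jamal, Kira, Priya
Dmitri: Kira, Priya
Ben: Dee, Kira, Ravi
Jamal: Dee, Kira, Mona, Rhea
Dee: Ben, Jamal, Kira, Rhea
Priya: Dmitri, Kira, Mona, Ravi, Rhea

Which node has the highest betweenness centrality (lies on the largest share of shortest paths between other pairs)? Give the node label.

Unnormalized betweenness of each node: Ben:1, Dee:4/3, Dmitri:0, Jamal:4/3, Kira:41/6, Mona:1/3, Priya:29/6, Ravi:1, Rhea:7/3.
Kira has the largest value, 41/6, making it the main broker — the node through which the most shortest paths run.

Kira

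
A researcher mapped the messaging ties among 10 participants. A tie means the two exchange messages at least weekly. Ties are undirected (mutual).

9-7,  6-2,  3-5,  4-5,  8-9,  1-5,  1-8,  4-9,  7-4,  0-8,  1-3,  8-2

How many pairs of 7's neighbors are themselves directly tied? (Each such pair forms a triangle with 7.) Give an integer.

7's neighbors: 4 and 9.
Neighbor pairs that are themselves tied: 7–4–9. Each forms one triangle with 7, for 1 in total.

1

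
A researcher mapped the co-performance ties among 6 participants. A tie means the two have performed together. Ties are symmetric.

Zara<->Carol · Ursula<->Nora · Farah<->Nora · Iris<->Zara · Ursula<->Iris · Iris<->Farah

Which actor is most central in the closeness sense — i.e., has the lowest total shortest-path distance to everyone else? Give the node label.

Farness (sum of distances to all others) for each node — Carol:13, Farah:9, Iris:7, Nora:11, Ursula:9, Zara:9.
The smallest farness is 7, for Iris, so Iris has the highest closeness.

Iris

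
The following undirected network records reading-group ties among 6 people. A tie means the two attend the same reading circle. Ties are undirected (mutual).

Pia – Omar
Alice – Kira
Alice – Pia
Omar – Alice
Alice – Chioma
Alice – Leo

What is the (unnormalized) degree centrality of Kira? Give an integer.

1

Kira is directly tied to Alice. That is 1 neighbor, so the degree of Kira is 1.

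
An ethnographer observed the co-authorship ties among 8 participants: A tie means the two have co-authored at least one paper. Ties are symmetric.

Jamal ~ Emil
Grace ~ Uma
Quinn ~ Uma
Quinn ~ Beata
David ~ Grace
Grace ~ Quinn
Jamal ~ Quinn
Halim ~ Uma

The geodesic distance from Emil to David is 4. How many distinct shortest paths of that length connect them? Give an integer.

The shortest distance is 4, and the only length-4 path is Emil–Jamal–Quinn–Grace–David. So there is exactly 1 shortest path.

1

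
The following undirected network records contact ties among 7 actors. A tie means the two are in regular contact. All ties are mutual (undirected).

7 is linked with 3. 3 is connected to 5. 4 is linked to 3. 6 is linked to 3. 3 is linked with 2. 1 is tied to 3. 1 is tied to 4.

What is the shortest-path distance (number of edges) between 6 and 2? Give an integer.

One shortest route is 6 – 3 – 2, which uses 2 edges, and 6 and 2 are not directly tied, so nothing shorter exists. So d(6,2) = 2.

2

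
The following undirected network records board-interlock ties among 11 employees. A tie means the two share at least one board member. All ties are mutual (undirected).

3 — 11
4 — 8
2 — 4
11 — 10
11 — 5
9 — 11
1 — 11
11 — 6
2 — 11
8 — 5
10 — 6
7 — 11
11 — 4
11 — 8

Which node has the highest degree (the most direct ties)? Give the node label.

Degrees — 1:1, 2:2, 3:1, 4:3, 5:2, 6:2, 7:1, 8:3, 9:1, 10:2, 11:10.
The maximum is 10, attained only by 11.

11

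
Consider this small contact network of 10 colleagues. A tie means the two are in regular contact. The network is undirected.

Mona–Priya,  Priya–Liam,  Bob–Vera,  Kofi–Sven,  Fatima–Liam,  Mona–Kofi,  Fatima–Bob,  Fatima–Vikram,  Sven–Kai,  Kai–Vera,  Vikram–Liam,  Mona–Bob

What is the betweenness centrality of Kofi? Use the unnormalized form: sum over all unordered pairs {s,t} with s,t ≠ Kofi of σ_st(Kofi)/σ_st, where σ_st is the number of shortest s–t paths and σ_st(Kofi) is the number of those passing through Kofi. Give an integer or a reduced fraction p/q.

17/3

Pairs whose geodesics pass through Kofi — Kai–Priya: 1/2; Kai–Mona: 1/2; Bob–Sven: 1/2; Fatima–Sven: 1/2; Vikram–Sven: 2/3; Liam–Sven: 1; Priya–Sven: 1; Mona–Sven: 1.
All other pairs contribute 0.
Summing the contributions gives betweenness(Kofi) = 17/3.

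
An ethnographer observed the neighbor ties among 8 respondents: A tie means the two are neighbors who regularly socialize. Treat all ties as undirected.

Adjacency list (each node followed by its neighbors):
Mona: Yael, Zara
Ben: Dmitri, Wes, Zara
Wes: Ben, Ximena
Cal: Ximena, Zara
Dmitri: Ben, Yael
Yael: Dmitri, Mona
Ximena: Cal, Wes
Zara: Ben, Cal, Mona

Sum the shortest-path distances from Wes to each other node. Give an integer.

Distances from Wes: Ben:1, Cal:2, Dmitri:2, Mona:3, Ximena:1, Yael:3, Zara:2.
Sum = 1 + 2 + 2 + 3 + 1 + 3 + 2 = 14.

14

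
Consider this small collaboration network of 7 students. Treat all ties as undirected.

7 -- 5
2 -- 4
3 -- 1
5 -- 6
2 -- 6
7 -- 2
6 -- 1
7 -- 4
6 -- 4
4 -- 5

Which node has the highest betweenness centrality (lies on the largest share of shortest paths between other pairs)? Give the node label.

6

Unnormalized betweenness of each node: 1:5, 2:1, 3:0, 4:4/3, 5:1, 6:25/3, 7:1/3.
6 has the largest value, 25/3, making it the main broker — the node through which the most shortest paths run.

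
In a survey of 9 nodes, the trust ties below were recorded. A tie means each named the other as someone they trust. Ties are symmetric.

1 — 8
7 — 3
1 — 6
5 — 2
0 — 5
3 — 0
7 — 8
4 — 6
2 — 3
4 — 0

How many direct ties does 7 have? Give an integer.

7 is directly tied to 3 and 8. That is 2 neighbors, so the degree of 7 is 2.

2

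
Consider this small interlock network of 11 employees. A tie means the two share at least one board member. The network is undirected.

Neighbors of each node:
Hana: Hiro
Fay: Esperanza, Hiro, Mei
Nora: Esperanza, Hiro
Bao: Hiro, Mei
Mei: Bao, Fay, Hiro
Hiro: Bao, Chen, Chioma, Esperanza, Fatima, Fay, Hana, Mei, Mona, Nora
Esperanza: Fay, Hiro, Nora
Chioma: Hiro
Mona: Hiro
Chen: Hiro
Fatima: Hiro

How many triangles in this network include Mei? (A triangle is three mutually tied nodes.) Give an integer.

2

Mei's neighbors: Bao, Fay, and Hiro.
Neighbor pairs that are themselves tied: Mei–Bao–Hiro; Mei–Fay–Hiro. Each forms one triangle with Mei, for 2 in total.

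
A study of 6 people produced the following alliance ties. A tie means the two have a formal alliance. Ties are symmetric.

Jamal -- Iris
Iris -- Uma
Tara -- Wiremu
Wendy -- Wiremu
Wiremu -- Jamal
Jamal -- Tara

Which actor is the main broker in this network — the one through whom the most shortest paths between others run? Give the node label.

Jamal

Unnormalized betweenness of each node: Iris:4, Jamal:6, Tara:0, Uma:0, Wendy:0, Wiremu:4.
Jamal has the largest value, 6, making it the main broker — the node through which the most shortest paths run.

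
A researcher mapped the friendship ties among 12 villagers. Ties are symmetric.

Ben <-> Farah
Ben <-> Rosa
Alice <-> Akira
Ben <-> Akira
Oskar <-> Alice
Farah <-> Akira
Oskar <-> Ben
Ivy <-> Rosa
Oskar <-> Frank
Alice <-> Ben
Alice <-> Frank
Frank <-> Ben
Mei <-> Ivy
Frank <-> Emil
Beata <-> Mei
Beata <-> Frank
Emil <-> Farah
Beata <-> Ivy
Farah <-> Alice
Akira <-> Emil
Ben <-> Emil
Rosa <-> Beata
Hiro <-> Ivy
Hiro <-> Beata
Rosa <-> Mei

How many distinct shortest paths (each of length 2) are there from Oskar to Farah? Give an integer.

The shortest distance is 2. The length-2 paths are: Oskar–Ben–Farah; Oskar–Alice–Farah.
That gives 2 distinct shortest paths.

2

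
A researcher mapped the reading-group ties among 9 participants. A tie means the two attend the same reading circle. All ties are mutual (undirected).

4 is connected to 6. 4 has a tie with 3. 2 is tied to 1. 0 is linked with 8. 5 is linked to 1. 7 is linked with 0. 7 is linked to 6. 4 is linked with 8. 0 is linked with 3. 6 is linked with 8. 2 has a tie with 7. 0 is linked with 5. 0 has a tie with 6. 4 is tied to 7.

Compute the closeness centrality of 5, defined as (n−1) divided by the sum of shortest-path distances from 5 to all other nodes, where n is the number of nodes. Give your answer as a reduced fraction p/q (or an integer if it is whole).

Distances from 5: 0:1, 1:1, 2:2, 3:2, 4:3, 6:2, 7:2, 8:2. Sum = 15.
n = 9, so closeness = 8/15.

8/15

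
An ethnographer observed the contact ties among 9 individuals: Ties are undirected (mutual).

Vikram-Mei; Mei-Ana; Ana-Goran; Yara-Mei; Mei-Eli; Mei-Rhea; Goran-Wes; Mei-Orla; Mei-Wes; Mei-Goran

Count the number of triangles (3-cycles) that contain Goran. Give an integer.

2

Goran's neighbors: Ana, Mei, and Wes.
Neighbor pairs that are themselves tied: Goran–Ana–Mei; Goran–Mei–Wes. Each forms one triangle with Goran, for 2 in total.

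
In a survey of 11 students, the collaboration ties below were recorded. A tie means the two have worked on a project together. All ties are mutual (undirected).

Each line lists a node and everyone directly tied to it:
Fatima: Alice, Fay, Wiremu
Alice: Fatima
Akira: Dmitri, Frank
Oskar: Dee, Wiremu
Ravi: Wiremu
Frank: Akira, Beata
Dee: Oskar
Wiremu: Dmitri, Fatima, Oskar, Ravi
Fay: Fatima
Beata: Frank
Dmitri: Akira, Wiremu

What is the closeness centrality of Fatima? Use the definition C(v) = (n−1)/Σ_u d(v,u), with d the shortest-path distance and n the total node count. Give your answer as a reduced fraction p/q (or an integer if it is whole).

5/12

Distances from Fatima: Akira:3, Alice:1, Beata:5, Dee:3, Dmitri:2, Fay:1, Frank:4, Oskar:2, Ravi:2, Wiremu:1. Sum = 24.
n = 11, so closeness = 10/24 = 5/12.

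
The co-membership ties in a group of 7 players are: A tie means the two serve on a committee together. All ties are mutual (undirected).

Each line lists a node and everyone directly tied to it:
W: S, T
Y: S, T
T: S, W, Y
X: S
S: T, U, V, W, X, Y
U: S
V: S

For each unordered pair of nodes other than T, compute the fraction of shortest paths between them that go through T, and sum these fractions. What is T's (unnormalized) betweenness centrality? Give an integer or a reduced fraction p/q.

1/2

Pairs whose geodesics pass through T — Y–W: 1/2.
All other pairs contribute 0.
Summing the contributions gives betweenness(T) = 1/2.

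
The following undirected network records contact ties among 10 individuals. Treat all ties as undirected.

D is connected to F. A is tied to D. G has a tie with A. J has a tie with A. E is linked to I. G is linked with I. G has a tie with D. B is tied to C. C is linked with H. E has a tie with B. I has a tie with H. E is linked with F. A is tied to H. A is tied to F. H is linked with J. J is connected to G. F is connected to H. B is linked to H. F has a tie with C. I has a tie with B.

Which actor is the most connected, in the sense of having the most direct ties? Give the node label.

Degrees — A:5, B:4, C:3, D:3, E:3, F:5, G:4, H:6, I:4, J:3.
The maximum is 6, attained only by H.

H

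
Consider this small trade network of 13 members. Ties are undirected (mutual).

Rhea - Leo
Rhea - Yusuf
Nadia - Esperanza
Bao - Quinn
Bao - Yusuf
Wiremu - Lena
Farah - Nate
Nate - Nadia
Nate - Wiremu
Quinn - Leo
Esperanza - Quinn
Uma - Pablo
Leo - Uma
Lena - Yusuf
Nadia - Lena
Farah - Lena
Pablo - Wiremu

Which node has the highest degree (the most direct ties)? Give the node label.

Degrees — Bao:2, Esperanza:2, Farah:2, Lena:4, Leo:3, Nadia:3, Nate:3, Pablo:2, Quinn:3, Rhea:2, Uma:2, Wiremu:3, Yusuf:3.
The maximum is 4, attained only by Lena.

Lena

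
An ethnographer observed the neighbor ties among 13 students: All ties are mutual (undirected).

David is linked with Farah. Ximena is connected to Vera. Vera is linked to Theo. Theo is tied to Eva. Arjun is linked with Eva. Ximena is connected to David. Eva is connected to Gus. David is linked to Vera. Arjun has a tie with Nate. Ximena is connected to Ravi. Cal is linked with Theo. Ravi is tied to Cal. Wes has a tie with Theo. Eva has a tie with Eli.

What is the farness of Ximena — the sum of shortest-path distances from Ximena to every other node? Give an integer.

32

Distances from Ximena: Arjun:4, Cal:2, David:1, Eli:4, Eva:3, Farah:2, Gus:4, Nate:5, Ravi:1, Theo:2, Vera:1, Wes:3.
Sum = 4 + 2 + 1 + 4 + 3 + 2 + 4 + 5 + 1 + 2 + 1 + 3 = 32.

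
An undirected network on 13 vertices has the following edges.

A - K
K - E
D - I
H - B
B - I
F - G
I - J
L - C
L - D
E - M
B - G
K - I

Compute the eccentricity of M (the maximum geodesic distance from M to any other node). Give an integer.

Distances from M: A:3, B:4, C:6, D:4, E:1, F:6, G:5, H:5, I:3, J:4, K:2, L:5.
The largest is 6 (to F and C), so the eccentricity of M is 6.

6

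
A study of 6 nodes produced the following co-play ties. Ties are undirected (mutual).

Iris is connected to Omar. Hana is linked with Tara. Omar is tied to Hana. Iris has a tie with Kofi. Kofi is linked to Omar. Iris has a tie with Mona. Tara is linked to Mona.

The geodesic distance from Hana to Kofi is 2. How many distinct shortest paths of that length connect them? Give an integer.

The shortest distance is 2, and the only length-2 path is Hana–Omar–Kofi. So there is exactly 1 shortest path.

1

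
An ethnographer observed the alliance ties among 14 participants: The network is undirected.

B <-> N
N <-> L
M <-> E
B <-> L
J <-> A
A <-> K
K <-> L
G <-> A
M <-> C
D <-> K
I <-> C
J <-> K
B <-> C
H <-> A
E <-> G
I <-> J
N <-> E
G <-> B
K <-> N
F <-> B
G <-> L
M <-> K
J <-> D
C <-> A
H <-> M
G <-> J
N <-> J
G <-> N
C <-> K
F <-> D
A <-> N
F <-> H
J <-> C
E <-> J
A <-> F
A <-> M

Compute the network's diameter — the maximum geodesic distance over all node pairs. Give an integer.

3

Eccentricity of each node (its greatest distance to any other): A:2, B:2, C:2, D:2, E:3, F:3, G:2, H:3, I:3, J:2, K:2, L:3, M:2, N:2.
The maximum eccentricity is 3, realized for instance by the pair F–E via F – A – G – E. So the diameter is 3.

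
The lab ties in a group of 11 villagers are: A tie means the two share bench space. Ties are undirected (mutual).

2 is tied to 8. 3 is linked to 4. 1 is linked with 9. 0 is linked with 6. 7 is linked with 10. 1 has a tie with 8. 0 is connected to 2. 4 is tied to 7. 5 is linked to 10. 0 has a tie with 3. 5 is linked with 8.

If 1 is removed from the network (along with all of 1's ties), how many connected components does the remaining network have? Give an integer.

2

Without 1, the remaining ties split the others into: {0, 2, 3, 4, 5, 6, 7, 8, 10}; {9}.
That's 2 separate components.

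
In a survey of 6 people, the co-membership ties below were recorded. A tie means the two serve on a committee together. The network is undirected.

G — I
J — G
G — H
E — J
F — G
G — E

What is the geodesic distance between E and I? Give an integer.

2

One shortest route is E – G – I, which uses 2 edges, and E and I are not directly tied, so nothing shorter exists. So d(E,I) = 2.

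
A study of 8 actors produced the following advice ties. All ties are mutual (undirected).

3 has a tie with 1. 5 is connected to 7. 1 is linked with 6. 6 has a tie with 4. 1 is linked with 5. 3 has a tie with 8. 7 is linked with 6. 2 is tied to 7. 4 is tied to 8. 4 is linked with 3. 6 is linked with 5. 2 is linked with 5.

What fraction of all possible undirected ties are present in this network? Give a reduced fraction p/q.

There are 12 edges and 8 nodes, so the maximum possible is C(8,2) = 28.
Density = 12/28 = 3/7.

3/7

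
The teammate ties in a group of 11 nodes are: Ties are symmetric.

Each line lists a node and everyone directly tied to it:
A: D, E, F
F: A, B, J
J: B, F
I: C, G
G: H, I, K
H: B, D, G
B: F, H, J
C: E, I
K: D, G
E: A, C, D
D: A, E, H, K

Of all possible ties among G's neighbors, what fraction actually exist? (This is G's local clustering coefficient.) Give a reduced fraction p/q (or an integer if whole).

G's neighbors: H, I, and K (k = 3).
Possible neighbor pairs: C(3,2) = 3. Edges among them: none → e = 0.
Clustering(G) = 0/3 = 0.

0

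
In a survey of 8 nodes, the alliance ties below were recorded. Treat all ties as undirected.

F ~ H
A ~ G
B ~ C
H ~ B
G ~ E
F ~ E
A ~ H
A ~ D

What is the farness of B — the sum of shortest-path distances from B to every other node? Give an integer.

Distances from B: A:2, C:1, D:3, E:3, F:2, G:3, H:1.
Sum = 2 + 1 + 3 + 3 + 2 + 3 + 1 = 15.

15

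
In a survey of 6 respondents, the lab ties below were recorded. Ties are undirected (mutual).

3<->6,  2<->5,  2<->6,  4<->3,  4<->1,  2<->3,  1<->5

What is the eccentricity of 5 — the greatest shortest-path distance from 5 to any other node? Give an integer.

Distances from 5: 1:1, 2:1, 3:2, 4:2, 6:2.
The largest is 2 (to 6, 3, and 4), so the eccentricity of 5 is 2.

2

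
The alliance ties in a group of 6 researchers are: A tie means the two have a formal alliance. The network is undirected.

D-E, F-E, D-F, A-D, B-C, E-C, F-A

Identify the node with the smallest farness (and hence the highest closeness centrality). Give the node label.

Farness (sum of distances to all others) for each node — A:11, B:13, C:9, D:8, E:7, F:8.
The smallest farness is 7, for E, so E has the highest closeness.

E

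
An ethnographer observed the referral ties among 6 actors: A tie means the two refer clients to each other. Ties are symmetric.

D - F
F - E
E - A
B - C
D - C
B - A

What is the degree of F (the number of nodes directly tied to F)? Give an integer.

2

F is directly tied to D and E. That is 2 neighbors, so the degree of F is 2.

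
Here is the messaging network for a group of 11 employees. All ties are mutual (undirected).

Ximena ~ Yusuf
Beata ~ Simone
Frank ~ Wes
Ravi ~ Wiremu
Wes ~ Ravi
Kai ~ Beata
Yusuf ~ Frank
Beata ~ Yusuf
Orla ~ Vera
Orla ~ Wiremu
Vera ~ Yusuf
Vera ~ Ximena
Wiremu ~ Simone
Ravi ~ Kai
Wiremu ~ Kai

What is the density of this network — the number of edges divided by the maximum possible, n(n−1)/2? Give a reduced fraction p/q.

3/11

There are 15 edges and 11 nodes, so the maximum possible is C(11,2) = 55.
Density = 15/55 = 3/11.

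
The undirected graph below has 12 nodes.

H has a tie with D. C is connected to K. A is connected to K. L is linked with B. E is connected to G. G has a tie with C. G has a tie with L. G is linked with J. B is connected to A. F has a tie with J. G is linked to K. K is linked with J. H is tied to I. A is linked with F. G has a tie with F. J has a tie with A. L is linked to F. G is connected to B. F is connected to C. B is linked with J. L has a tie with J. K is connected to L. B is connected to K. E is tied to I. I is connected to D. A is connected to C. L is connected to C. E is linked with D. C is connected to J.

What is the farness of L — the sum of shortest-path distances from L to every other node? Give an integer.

Distances from L: A:2, B:1, C:1, D:3, E:2, F:1, G:1, H:4, I:3, J:1, K:1.
Sum = 2 + 1 + 1 + 3 + 2 + 1 + 1 + 4 + 3 + 1 + 1 = 20.

20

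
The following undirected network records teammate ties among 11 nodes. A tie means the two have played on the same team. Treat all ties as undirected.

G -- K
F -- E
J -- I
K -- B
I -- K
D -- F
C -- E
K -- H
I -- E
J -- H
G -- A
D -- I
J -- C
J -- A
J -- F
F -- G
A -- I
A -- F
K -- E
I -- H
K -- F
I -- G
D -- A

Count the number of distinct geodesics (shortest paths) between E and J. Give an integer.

The shortest distance is 2. The length-2 paths are: E–C–J; E–I–J; E–F–J.
That gives 3 distinct shortest paths.

3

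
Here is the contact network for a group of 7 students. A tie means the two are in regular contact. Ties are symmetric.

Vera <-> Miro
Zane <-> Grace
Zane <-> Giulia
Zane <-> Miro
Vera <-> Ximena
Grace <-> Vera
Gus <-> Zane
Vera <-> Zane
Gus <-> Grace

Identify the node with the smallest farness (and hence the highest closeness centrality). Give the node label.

Zane

Farness (sum of distances to all others) for each node — Giulia:12, Grace:9, Gus:11, Miro:10, Vera:8, Ximena:13, Zane:7.
The smallest farness is 7, for Zane, so Zane has the highest closeness.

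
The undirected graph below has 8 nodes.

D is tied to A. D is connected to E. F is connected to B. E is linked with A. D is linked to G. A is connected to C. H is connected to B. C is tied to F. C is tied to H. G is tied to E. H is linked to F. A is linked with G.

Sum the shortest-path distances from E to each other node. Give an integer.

15

Distances from E: A:1, B:4, C:2, D:1, F:3, G:1, H:3.
Sum = 1 + 4 + 2 + 1 + 3 + 1 + 3 = 15.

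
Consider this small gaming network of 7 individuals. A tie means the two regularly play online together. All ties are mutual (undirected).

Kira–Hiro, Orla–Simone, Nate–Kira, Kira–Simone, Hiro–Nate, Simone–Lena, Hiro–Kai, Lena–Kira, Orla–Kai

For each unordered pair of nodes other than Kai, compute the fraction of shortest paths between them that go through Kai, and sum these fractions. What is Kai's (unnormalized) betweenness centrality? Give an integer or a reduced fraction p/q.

3/2

Pairs whose geodesics pass through Kai — Orla–Hiro: 1; Orla–Nate: 1/2.
All other pairs contribute 0.
Summing the contributions gives betweenness(Kai) = 3/2.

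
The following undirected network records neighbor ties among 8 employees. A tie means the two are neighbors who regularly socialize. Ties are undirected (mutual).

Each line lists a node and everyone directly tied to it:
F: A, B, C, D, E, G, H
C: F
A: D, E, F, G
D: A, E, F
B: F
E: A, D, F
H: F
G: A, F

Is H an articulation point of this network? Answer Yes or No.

Even without H, every remaining node can still reach every other (the residual graph is connected), so H is not a cut vertex.

No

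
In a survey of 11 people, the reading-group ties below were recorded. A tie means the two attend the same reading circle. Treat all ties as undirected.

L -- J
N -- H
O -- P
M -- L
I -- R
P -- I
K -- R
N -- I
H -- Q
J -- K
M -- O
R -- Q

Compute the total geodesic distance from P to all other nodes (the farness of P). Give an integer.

Distances from P: H:3, I:1, J:4, K:3, L:3, M:2, N:2, O:1, Q:3, R:2.
Sum = 3 + 1 + 4 + 3 + 3 + 2 + 2 + 1 + 3 + 2 = 24.

24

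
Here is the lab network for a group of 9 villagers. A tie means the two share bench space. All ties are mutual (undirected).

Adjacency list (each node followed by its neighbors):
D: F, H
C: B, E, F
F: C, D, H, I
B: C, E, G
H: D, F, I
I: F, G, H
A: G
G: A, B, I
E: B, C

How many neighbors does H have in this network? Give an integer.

H is directly tied to D, F, and I. That is 3 neighbors, so the degree of H is 3.

3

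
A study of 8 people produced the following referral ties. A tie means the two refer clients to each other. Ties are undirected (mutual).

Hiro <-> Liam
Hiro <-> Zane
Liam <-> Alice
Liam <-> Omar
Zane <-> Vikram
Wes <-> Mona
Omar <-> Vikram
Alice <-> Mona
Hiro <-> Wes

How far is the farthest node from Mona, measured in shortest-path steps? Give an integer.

Distances from Mona: Alice:1, Hiro:2, Liam:2, Omar:3, Vikram:4, Wes:1, Zane:3.
The largest is 4 (to Vikram), so the eccentricity of Mona is 4.

4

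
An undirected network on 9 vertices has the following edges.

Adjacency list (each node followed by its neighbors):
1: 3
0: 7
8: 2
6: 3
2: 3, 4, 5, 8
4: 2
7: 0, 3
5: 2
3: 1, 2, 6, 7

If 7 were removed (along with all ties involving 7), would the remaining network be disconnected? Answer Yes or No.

Yes

Removing 7 leaves {0} with no path to {1, 2, 3, 4, 5, 6, and 8}, so the network splits into 2 components. 7 is a cut vertex.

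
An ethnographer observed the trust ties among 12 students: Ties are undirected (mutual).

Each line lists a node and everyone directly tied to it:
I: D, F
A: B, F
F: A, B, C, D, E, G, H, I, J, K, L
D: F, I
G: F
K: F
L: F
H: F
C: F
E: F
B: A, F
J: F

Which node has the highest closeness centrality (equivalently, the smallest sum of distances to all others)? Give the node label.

Farness (sum of distances to all others) for each node — A:20, B:20, C:21, D:20, E:21, F:11, G:21, H:21, I:20, J:21, K:21, L:21.
The smallest farness is 11, for F, so F has the highest closeness.

F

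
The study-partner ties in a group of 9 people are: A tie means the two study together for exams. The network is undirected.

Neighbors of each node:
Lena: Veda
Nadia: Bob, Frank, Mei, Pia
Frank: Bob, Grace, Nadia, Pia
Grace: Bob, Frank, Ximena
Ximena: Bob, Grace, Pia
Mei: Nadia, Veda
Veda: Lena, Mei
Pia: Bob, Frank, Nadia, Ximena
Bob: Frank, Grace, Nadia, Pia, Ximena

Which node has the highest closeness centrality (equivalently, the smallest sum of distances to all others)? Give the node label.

Farness (sum of distances to all others) for each node — Bob:14, Frank:15, Grace:19, Lena:28, Mei:16, Nadia:13, Pia:15, Veda:21, Ximena:19.
The smallest farness is 13, for Nadia, so Nadia has the highest closeness.

Nadia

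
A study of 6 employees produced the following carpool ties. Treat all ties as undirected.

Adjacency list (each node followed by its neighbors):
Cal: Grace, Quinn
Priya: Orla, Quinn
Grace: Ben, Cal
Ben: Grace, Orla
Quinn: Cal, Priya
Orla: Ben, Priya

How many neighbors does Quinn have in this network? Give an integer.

Quinn is directly tied to Cal and Priya. That is 2 neighbors, so the degree of Quinn is 2.

2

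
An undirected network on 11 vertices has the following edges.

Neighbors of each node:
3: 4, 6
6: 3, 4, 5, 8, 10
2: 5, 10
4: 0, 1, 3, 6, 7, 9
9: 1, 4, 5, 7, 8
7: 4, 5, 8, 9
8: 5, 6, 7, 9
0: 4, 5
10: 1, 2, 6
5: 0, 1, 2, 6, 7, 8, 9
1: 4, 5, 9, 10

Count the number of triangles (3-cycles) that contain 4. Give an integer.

4's neighbors: 0, 1, 3, 6, 7, and 9.
Neighbor pairs that are themselves tied: 4–1–9; 4–3–6; 4–7–9. Each forms one triangle with 4, for 3 in total.

3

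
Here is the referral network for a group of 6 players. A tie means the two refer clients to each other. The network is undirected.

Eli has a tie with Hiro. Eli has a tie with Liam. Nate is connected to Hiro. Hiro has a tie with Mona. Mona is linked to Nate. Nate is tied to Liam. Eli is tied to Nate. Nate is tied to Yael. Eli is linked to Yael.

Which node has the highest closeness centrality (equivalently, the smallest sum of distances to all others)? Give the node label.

Nate

Farness (sum of distances to all others) for each node — Eli:6, Hiro:7, Liam:8, Mona:8, Nate:5, Yael:8.
The smallest farness is 5, for Nate, so Nate has the highest closeness.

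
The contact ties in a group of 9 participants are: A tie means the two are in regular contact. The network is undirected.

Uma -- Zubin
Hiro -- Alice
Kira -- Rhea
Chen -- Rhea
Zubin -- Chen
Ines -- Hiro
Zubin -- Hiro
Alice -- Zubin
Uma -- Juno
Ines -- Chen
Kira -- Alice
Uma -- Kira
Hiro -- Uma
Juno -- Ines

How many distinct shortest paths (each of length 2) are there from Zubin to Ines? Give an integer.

2

The shortest distance is 2. The length-2 paths are: Zubin–Hiro–Ines; Zubin–Chen–Ines.
That gives 2 distinct shortest paths.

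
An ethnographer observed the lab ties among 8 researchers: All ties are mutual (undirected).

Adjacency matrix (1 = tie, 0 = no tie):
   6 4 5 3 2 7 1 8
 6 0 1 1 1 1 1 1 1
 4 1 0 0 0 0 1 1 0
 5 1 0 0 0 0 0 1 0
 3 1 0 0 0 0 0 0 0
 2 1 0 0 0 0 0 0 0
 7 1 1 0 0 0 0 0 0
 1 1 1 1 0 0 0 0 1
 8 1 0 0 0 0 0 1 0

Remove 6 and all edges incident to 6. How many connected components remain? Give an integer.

Without 6, the remaining ties split the others into: {1, 4, 5, 7, 8}; {3}; {2}.
That's 3 separate components.

3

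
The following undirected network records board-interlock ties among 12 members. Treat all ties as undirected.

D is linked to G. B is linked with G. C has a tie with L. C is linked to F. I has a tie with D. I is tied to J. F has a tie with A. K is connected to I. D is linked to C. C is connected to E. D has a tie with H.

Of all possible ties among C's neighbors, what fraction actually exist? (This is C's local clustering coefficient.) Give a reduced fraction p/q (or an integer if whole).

0

C's neighbors: D, E, F, and L (k = 4).
Possible neighbor pairs: C(4,2) = 6. Edges among them: none → e = 0.
Clustering(C) = 0/6 = 0.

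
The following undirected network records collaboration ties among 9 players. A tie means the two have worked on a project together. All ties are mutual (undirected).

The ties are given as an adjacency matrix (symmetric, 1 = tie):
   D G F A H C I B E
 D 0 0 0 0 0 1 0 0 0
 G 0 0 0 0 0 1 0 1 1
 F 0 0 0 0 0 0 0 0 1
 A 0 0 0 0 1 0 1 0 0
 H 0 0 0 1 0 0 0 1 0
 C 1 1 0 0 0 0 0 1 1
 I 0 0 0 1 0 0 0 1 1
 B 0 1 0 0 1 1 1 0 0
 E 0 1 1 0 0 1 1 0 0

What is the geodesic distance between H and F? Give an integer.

4

One shortest route is H – B – G – E – F, which uses 4 edges, and at distance 3 from H we only reach {D, E}, which does not include F. So d(H,F) = 4.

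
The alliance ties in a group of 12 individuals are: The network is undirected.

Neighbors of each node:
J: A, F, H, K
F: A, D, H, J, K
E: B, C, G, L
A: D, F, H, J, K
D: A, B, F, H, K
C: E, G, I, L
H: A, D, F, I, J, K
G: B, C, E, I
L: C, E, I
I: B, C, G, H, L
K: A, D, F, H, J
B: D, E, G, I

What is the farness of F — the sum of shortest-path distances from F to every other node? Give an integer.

21

Distances from F: A:1, B:2, C:3, D:1, E:3, G:3, H:1, I:2, J:1, K:1, L:3.
Sum = 1 + 2 + 3 + 1 + 3 + 3 + 1 + 2 + 1 + 1 + 3 = 21.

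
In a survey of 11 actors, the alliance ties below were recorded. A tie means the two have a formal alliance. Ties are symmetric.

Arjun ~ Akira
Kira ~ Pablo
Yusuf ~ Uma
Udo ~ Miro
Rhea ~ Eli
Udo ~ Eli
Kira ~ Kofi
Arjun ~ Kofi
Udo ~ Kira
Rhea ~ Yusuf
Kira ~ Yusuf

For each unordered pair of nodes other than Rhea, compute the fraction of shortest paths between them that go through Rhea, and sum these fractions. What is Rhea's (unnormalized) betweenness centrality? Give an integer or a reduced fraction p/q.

Pairs whose geodesics pass through Rhea — Uma–Eli: 1; Eli–Yusuf: 1.
All other pairs contribute 0.
Summing the contributions gives betweenness(Rhea) = 2.

2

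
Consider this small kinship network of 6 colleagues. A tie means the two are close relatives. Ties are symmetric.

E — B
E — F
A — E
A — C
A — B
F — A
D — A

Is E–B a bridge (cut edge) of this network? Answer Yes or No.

No

Even without that edge, E still reaches B via E – A – B, so the network stays connected. Not a bridge.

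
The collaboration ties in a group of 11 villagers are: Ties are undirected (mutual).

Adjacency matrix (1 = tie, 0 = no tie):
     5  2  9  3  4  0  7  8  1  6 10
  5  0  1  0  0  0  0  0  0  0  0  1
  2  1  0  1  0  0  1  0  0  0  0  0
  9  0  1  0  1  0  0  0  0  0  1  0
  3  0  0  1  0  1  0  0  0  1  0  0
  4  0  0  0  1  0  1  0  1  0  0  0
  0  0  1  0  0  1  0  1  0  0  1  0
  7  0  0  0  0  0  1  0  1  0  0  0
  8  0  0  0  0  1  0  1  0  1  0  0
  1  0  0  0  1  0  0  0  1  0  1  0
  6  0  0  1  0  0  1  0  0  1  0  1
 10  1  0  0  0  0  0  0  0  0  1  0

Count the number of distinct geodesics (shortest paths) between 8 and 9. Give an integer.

The shortest distance is 3. The length-3 paths are: 8–1–3–9; 8–4–3–9; 8–1–6–9.
That gives 3 distinct shortest paths.

3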